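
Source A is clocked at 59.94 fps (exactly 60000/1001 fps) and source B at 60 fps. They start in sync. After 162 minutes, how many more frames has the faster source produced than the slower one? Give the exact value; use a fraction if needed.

583200/1001 frames

162 min = 9720 s.
A emits 60000/1001 × 9720 = 583200000/1001 frames; B emits 60 × 9720 = 583200.
Difference = 583200/1001 frames (≈ 582.6174); B is ahead of A.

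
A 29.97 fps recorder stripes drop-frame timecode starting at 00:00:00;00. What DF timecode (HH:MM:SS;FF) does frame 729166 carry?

Ten DF minutes hold 17982 frames, so frame 729166 lies in block 40 (frames 719280–737261) with 9886 frames into that block.
The block's first minute is 1800 frames and the rest 1798 each; 9886 frames reaches minute 5, so 40 × 18 + 5 × 2 = 730 labels have been skipped so far.
Adding those back, label number 729166 + 730 = 729896 at 30 labels/s is 24329 s + 26 f = 6 h 45 min 29 s frame 26, i.e. 06:45:29;26.

06:45:29;26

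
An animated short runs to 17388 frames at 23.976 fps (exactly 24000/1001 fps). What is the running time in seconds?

Running time = 17388 / (24000/1001) = 725.2245 s.

725.2245 seconds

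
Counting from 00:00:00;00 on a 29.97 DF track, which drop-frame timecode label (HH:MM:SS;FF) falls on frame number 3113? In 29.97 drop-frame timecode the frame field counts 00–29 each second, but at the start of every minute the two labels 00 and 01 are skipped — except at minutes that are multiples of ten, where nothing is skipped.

00:01:43;25

Ten DF minutes hold 17982 frames, so frame 3113 lies in block 0 (frames 0–17981) with 3113 frames into that block.
The block's first minute is 1800 frames and the rest 1798 each; 3113 frames reaches minute 1, so 0 × 18 + 1 × 2 = 2 labels have been skipped so far.
Adding those back, label number 3113 + 2 = 3115 at 30 labels/s is 103 s + 25 f = 0 h 1 min 43 s frame 25, i.e. 00:01:43;25.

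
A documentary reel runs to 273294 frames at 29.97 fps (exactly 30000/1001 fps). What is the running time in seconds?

9118.9098 seconds

Running time = 273294 / (30000/1001) = 9118.9098 s.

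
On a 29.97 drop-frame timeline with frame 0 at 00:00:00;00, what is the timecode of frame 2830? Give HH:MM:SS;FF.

Ten DF minutes hold 17982 frames, so frame 2830 lies in block 0 (frames 0–17981) with 2830 frames into that block.
The block's first minute is 1800 frames and the rest 1798 each; 2830 frames reaches minute 1, so 0 × 18 + 1 × 2 = 2 labels have been skipped so far.
Adding those back, label number 2830 + 2 = 2832 at 30 labels/s is 94 s + 12 f = 0 h 1 min 34 s frame 12, i.e. 00:01:34;12.

00:01:34;12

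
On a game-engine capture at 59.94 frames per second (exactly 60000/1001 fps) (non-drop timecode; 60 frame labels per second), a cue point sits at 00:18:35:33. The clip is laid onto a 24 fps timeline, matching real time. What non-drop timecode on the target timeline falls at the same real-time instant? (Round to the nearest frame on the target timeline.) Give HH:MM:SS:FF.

Source frame index: (0×3600 + 18×60 + 35) × 60 + 33 = 66933.
Real time: 66933 / (60000/1001) = 22333311/20000 s.
Target frame: (22333311/20000) × (24) = 66999933/2500 ≈ 26799.973 → 26800.
At 24 labels/s: frame 26800 → 00:18:36:16.

00:18:36:16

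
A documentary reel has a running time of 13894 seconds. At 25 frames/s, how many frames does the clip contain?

Frames = 13894 × 25 = 347350.

347350 frames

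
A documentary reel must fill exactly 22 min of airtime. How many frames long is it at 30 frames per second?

39600 frames

22 min = 1320 s.
Frames = 1320 × 30 = 39600.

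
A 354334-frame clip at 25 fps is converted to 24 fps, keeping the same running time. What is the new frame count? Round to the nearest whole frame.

Frames at target rate = 354334 × (24) / (25) = 8504016/25 ≈ 340160.640.
Nearest whole frame: 340161.

340161 frames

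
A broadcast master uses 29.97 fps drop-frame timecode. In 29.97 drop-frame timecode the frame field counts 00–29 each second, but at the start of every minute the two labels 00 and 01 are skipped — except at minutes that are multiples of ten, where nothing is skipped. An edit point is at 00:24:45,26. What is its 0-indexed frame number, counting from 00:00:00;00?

44532

As if non-drop at 30 labels/s: (0 × 3600 + 24 × 60 + 45) × 30 + 26 = 44576.
Minute boundaries passed: 24; those not divisible by 10: 24 − 2 = 22; dropped labels = 2 × 22 = 44.
Actual frame index = 44576 − 44 = 44532.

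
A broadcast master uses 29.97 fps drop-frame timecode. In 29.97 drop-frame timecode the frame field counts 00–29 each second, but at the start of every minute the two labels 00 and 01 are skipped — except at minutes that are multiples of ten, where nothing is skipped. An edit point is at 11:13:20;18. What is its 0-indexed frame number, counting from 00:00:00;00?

1210806

Complete 10-minute blocks: 67, each 17982 frames → 1204794.
Remaining 3 whole minutes in the current block: 1800 + 2 × 1798 = 5396 frames.
Within the current minute: 20 × 30 + 18 − 2 = 616 (labels ;00/;01 skipped at this minute). Total = 1204794 + 5396 + 616 = 1210806.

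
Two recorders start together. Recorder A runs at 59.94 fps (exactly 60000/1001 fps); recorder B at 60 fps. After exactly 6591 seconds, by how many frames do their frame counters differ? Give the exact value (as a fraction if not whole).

30420/77 frames

A emits 60000/1001 × 6591 = 30420000/77 frames; B emits 60 × 6591 = 395460.
Difference = 30420/77 frames (≈ 395.0649); B is ahead of A.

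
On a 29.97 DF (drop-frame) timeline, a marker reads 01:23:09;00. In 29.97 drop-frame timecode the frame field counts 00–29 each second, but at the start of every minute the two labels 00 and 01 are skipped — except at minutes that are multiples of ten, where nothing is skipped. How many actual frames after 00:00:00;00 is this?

149520

Complete 10-minute blocks: 8, each 17982 frames → 143856.
Remaining 3 whole minutes in the current block: 1800 + 2 × 1798 = 5396 frames.
Within the current minute: 9 × 30 + 0 − 2 = 268 (labels ;00/;01 skipped at this minute). Total = 143856 + 5396 + 268 = 149520.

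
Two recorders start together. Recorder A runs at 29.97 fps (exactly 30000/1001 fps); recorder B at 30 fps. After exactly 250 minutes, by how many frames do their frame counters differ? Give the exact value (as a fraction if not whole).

450000/1001 frames

250 min = 15000 s.
A emits 30000/1001 × 15000 = 450000000/1001 frames; B emits 30 × 15000 = 450000.
Difference = 450000/1001 frames (≈ 449.5504); B is ahead of A.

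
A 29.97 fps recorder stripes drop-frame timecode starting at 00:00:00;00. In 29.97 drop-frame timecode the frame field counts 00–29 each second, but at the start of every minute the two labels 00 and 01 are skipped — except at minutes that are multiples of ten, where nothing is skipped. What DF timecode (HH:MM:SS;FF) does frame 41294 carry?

Ten DF minutes hold 17982 frames, so frame 41294 lies in block 2 (frames 35964–53945) with 5330 frames into that block.
The block's first minute is 1800 frames and the rest 1798 each; 5330 frames reaches minute 2, so 2 × 18 + 2 × 2 = 40 labels have been skipped so far.
Adding those back, label number 41294 + 40 = 41334 at 30 labels/s is 1377 s + 24 f = 0 h 22 min 57 s frame 24, i.e. 00:22:57;24.

00:22:57;24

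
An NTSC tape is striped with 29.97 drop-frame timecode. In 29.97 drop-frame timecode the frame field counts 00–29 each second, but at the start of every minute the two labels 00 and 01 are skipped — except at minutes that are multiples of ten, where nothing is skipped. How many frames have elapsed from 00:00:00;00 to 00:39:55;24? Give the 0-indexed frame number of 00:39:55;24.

Complete 10-minute blocks: 3, each 17982 frames → 53946.
Remaining 9 whole minutes in the current block: 1800 + 8 × 1798 = 16184 frames.
Within the current minute: 55 × 30 + 24 − 2 = 1672 (labels ;00/;01 skipped at this minute). Total = 53946 + 16184 + 1672 = 71802.

71802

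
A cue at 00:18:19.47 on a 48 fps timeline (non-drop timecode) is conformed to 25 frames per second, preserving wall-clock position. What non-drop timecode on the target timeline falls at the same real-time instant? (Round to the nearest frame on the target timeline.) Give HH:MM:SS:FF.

00:18:19:24

Source frame index: (0×3600 + 18×60 + 19) × 48 + 47 = 52799.
Real time: 52799 / (48) = 52799/48 s.
Target frame: (52799/48) × (25) = 1319975/48 ≈ 27499.479 → 27499.
At 25 labels/s: frame 27499 → 00:18:19:24.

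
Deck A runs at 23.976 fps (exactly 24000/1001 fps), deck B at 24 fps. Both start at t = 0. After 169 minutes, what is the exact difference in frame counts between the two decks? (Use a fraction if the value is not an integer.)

18720/77 frames

169 min = 10140 s.
A emits 24000/1001 × 10140 = 18720000/77 frames; B emits 24 × 10140 = 243360.
Difference = 18720/77 frames (≈ 243.1169); B is ahead of A.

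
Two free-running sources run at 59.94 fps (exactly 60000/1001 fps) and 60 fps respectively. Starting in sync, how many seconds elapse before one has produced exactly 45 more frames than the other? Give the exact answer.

The gap grows by |60 − 60000/1001| = 60/1001 frames per second.
Time for a 45-frame gap: 45 ÷ (60/1001) = 750.75 s.

750.75 seconds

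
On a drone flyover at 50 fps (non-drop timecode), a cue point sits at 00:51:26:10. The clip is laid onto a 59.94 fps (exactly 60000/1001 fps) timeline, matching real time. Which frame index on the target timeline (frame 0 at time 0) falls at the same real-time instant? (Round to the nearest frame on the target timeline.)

frame 184987

Source frame index: (0×3600 + 51×60 + 26) × 50 + 10 = 154310.
Real time: 154310 / (50) = 15431/5 s.
Target frame: (15431/5) × (60000/1001) = 14244000/77 ≈ 184987.013 → 184987.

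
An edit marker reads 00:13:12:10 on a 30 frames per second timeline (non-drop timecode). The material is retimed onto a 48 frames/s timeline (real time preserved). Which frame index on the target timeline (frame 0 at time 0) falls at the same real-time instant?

Source frame index: (0×3600 + 13×60 + 12) × 30 + 10 = 23770.
Real time: 23770 / (30) = 2377/3 s.
Target frame: (2377/3) × (48) = 38032.

frame 38032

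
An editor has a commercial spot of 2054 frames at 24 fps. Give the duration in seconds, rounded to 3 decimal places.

85.583 seconds

Running time = 2054 × 1/24 = 1027/12 s ≈ 85.583 s.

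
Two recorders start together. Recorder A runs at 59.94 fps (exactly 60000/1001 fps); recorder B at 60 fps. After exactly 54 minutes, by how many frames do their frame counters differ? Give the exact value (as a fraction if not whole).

54 min = 3240 s.
A emits 60000/1001 × 3240 = 194400000/1001 frames; B emits 60 × 3240 = 194400.
Difference = 194400/1001 frames (≈ 194.2058); B is ahead of A.

194400/1001 frames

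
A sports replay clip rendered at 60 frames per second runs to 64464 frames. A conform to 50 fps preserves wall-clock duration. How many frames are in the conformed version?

53720 frames

Target frames = source frames × (target rate / source rate) = 64464 × (50)/(60) = 64464 × 5/6 = 53720.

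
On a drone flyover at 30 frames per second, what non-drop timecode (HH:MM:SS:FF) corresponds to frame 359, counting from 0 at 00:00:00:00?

00:00:11:29

359 ÷ 30 = 11 full seconds, remainder 29 frames.
11 s = 0 h 0 min 11 s.
Timecode: 00:00:11:29.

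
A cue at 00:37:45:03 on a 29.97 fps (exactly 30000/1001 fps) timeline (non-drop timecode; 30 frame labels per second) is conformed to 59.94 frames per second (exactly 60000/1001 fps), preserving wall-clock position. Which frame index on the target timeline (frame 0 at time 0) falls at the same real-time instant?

Source frame index: (0×3600 + 37×60 + 45) × 30 + 3 = 67953.
Real time: 67953 / (30000/1001) = 22673651/10000 s.
Target frame: (22673651/10000) × (60000/1001) = 135906.

frame 135906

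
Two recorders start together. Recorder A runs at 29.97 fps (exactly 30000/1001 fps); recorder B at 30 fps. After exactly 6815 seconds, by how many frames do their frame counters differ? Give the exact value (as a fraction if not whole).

A emits 30000/1001 × 6815 = 204450000/1001 frames; B emits 30 × 6815 = 204450.
Difference = 204450/1001 frames (≈ 204.2458); B is ahead of A.

204450/1001 frames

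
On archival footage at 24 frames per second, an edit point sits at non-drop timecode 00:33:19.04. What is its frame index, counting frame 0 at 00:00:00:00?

Total seconds to the label: (0 × 3600 + 33 × 60 + 19) = 1999.
Frame index = 1999 × 24 + 4 = 47980.

frame 47980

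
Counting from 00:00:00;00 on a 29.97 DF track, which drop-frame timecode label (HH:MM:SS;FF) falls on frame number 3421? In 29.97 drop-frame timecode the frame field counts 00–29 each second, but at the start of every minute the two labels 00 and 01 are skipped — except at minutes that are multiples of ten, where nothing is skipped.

00:01:54;03

Each 10-minute DF block holds 10 × 60 × 30 − 9 × 2 = 17982 frames. 3421 ÷ 17982 → 0 full blocks, remainder 3421.
Within the partial block the first minute is 1800 frames and each further minute 1798, so 1 further minute boundary passed. Total skipped labels = 18 × 0 + 2 × 1 = 2.
Non-drop label index = 3421 + 2 = 3423; at 30 labels/s that is 00:01:54:03, i.e. DF 00:01:54;03.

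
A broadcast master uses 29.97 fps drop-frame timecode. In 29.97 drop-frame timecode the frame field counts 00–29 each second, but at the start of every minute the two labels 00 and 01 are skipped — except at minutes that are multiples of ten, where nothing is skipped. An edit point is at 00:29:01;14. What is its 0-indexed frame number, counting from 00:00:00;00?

Complete 10-minute blocks: 2, each 17982 frames → 35964.
Remaining 9 whole minutes in the current block: 1800 + 8 × 1798 = 16184 frames.
Within the current minute: 1 × 30 + 14 − 2 = 42 (labels ;00/;01 skipped at this minute). Total = 35964 + 16184 + 42 = 52190.

52190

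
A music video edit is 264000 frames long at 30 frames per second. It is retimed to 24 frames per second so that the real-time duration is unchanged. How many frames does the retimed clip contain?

Target frames = source frames × (target rate / source rate) = 264000 × (24)/(30) = 264000 × 4/5 = 211200.

211200 frames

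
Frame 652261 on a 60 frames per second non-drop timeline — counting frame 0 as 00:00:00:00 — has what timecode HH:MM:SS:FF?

652261 ÷ 60 = 10871 full seconds, remainder 1 frame.
10871 s = 3 h 1 min 11 s.
Timecode: 03:01:11:01.

03:01:11:01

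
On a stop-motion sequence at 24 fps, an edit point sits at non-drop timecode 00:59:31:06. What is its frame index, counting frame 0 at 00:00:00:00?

frame 85710

Total seconds to the label: (0 × 3600 + 59 × 60 + 31) = 3571.
Frame index = 3571 × 24 + 6 = 85710.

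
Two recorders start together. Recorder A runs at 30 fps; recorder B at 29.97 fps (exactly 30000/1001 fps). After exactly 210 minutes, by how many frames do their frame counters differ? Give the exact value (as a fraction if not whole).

54000/143 frames

210 min = 12600 s.
A emits 30 × 12600 = 378000 frames; B emits 30000/1001 × 12600 = 54000000/143.
Difference = 54000/143 frames (≈ 377.6224); B is behind A.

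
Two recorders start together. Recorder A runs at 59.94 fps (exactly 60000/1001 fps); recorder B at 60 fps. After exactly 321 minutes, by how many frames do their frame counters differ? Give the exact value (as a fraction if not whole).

1155600/1001 frames

321 min = 19260 s.
A emits 60000/1001 × 19260 = 1155600000/1001 frames; B emits 60 × 19260 = 1155600.
Difference = 1155600/1001 frames (≈ 1154.4456); B is ahead of A.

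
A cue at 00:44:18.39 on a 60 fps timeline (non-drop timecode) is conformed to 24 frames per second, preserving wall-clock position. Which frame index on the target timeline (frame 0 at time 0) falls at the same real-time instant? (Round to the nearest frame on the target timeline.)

frame 63808

Source frame index: (0×3600 + 44×60 + 18) × 60 + 39 = 159519.
Real time: 159519 / (60) = 53173/20 s.
Target frame: (53173/20) × (24) = 319038/5 ≈ 63807.600 → 63808.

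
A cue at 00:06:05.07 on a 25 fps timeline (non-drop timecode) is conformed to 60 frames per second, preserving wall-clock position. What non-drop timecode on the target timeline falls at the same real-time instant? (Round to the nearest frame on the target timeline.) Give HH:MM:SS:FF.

Source frame index: (0×3600 + 6×60 + 5) × 25 + 7 = 9132.
Real time: 9132 / (25) = 9132/25 s.
Target frame: (9132/25) × (60) = 109584/5 ≈ 21916.800 → 21917.
At 60 labels/s: frame 21917 → 00:06:05:17.

00:06:05:17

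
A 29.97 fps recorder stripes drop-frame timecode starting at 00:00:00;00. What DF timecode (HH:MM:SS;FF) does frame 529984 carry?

Each 10-minute DF block holds 10 × 60 × 30 − 9 × 2 = 17982 frames. 529984 ÷ 17982 → 29 full blocks, remainder 8506.
Within the partial block the first minute is 1800 frames and each further minute 1798, so 4 further minute boundaries passed. Total skipped labels = 18 × 29 + 2 × 4 = 530.
Non-drop label index = 529984 + 530 = 530514; at 30 labels/s that is 04:54:43:24, i.e. DF 04:54:43;24.

04:54:43;24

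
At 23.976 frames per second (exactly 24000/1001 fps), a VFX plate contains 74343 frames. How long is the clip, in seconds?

Running time = 74343 / (24000/1001) = 3100.722625 s.

3100.722625 seconds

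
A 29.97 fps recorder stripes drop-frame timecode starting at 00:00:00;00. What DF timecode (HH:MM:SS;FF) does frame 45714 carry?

00:25:25;10

Ten DF minutes hold 17982 frames, so frame 45714 lies in block 2 (frames 35964–53945) with 9750 frames into that block.
The block's first minute is 1800 frames and the rest 1798 each; 9750 frames reaches minute 5, so 2 × 18 + 5 × 2 = 46 labels have been skipped so far.
Adding those back, label number 45714 + 46 = 45760 at 30 labels/s is 1525 s + 10 f = 0 h 25 min 25 s frame 10, i.e. 00:25:25;10.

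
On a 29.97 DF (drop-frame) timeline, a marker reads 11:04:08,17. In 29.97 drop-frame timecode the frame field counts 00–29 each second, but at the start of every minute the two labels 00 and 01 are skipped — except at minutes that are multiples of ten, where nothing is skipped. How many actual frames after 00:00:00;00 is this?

As if non-drop at 30 labels/s: (11 × 3600 + 4 × 60 + 8) × 30 + 17 = 1195457.
Minute boundaries passed: 664; those not divisible by 10: 664 − 66 = 598; dropped labels = 2 × 598 = 1196.
Actual frame index = 1195457 − 1196 = 1194261.

1194261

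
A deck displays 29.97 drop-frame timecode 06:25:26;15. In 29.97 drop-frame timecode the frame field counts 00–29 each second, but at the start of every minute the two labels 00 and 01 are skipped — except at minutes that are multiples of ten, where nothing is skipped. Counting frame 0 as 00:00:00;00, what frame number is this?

693101

Complete 10-minute blocks: 38, each 17982 frames → 683316.
Remaining 5 whole minutes in the current block: 1800 + 4 × 1798 = 8992 frames.
Within the current minute: 26 × 30 + 15 − 2 = 793 (labels ;00/;01 skipped at this minute). Total = 683316 + 8992 + 793 = 693101.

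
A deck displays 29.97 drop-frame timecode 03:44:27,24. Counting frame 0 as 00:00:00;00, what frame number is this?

403630

As if non-drop at 30 labels/s: (3 × 3600 + 44 × 60 + 27) × 30 + 24 = 404034.
Minute boundaries passed: 224; those not divisible by 10: 224 − 22 = 202; dropped labels = 2 × 202 = 404.
Actual frame index = 404034 − 404 = 403630.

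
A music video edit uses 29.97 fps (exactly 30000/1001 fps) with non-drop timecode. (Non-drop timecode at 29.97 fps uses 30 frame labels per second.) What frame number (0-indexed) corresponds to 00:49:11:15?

Total seconds to the label: (0 × 3600 + 49 × 60 + 11) = 2951.
Frame index = 2951 × 30 + 15 = 88545.

frame 88545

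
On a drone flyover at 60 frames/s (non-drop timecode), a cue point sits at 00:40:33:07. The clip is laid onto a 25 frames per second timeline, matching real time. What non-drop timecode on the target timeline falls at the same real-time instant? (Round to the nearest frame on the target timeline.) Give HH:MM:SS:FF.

00:40:33:03

Source frame index: (0×3600 + 40×60 + 33) × 60 + 7 = 145987.
Real time: 145987 / (60) = 145987/60 s.
Target frame: (145987/60) × (25) = 729935/12 ≈ 60827.917 → 60828.
At 25 labels/s: frame 60828 → 00:40:33:03.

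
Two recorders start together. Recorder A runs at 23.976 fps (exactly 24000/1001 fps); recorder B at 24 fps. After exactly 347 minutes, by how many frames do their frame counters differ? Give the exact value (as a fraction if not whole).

347 min = 20820 s.
A emits 24000/1001 × 20820 = 499680000/1001 frames; B emits 24 × 20820 = 499680.
Difference = 499680/1001 frames (≈ 499.1808); B is ahead of A.

499680/1001 frames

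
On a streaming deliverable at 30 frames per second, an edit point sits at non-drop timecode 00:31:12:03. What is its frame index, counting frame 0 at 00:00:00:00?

56163

Total seconds to the label: (0 × 3600 + 31 × 60 + 12) = 1872.
Frame index = 1872 × 30 + 3 = 56163.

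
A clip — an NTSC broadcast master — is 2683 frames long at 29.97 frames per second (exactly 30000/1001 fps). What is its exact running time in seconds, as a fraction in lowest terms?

Running time = 2683 ÷ (30000/1001) = 2683 × 1001/30000 = 2685683/30000 s.

2685683/30000 seconds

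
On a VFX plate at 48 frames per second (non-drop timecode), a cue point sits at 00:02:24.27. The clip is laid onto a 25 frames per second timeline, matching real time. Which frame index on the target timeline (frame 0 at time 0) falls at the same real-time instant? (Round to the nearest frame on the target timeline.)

Source frame index: (0×3600 + 2×60 + 24) × 48 + 27 = 6939.
Real time: 6939 / (48) = 2313/16 s.
Target frame: (2313/16) × (25) = 57825/16 ≈ 3614.062 → 3614.

frame 3614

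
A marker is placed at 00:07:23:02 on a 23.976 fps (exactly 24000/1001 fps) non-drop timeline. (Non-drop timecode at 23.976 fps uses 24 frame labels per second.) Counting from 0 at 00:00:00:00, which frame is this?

frame 10634

Total seconds to the label: (0 × 3600 + 7 × 60 + 23) = 443.
Frame index = 443 × 24 + 2 = 10634.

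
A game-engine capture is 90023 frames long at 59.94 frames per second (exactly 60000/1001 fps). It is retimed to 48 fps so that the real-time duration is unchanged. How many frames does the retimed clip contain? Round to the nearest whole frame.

72090 frames

Frames at target rate = 90023 × (48) / (60000/1001) = 90113023/1250 ≈ 72090.418.
Nearest whole frame: 72090.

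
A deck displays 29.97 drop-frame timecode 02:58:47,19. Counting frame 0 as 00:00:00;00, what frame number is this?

321507

Complete 10-minute blocks: 17, each 17982 frames → 305694.
Remaining 8 whole minutes in the current block: 1800 + 7 × 1798 = 14386 frames.
Within the current minute: 47 × 30 + 19 − 2 = 1427 (labels ;00/;01 skipped at this minute). Total = 305694 + 14386 + 1427 = 321507.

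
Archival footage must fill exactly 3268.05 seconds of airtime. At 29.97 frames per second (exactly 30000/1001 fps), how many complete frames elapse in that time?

97943 frames

Frames = 3268.05 × 30000/1001 = 98041500/1001 ≈ 97943.5564.
Complete frames: 97943.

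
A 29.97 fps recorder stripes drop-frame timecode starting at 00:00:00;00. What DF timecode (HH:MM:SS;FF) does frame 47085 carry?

Each 10-minute DF block holds 10 × 60 × 30 − 9 × 2 = 17982 frames. 47085 ÷ 17982 → 2 full blocks, remainder 11121.
Within the partial block the first minute is 1800 frames and each further minute 1798, so 6 further minute boundaries passed. Total skipped labels = 18 × 2 + 2 × 6 = 48.
Non-drop label index = 47085 + 48 = 47133; at 30 labels/s that is 00:26:11:03, i.e. DF 00:26:11;03.

00:26:11;03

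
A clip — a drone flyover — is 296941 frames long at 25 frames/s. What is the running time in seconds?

Running time = 296941 / (25) = 11877.64 s.

11877.64 seconds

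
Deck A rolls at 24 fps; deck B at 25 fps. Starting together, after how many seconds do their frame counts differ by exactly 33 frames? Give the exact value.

33 seconds

The gap grows by |25 − 24| = 1 frame per second.
Time for a 33-frame gap: 33 ÷ (1) = 33 s.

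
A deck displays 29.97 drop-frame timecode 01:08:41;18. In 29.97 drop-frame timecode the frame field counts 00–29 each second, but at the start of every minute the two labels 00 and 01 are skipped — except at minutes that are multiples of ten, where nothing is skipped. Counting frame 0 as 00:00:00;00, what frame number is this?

Complete 10-minute blocks: 6, each 17982 frames → 107892.
Remaining 8 whole minutes in the current block: 1800 + 7 × 1798 = 14386 frames.
Within the current minute: 41 × 30 + 18 − 2 = 1246 (labels ;00/;01 skipped at this minute). Total = 107892 + 14386 + 1246 = 123524.

123524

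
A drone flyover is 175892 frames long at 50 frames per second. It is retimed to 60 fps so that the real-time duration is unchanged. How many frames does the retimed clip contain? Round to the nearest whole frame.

Frames at target rate = 175892 × (60) / (50) = 1055352/5 ≈ 211070.400.
Nearest whole frame: 211070.

211070 frames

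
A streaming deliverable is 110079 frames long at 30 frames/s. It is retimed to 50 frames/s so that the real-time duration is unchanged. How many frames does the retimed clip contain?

183465 frames

Target frames = source frames × (target rate / source rate) = 110079 × (50)/(30) = 110079 × 5/3 = 183465.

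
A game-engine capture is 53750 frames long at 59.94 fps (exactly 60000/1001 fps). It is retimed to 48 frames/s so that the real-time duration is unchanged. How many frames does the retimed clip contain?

Target frames = source frames × (target rate / source rate) = 53750 × (48)/(60000/1001) = 53750 × 1001/1250 = 43043.

43043 frames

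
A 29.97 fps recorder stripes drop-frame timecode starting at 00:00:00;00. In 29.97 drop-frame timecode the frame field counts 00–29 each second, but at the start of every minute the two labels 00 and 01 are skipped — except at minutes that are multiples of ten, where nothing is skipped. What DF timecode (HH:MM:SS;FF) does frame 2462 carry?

00:01:22;04

Each 10-minute DF block holds 10 × 60 × 30 − 9 × 2 = 17982 frames. 2462 ÷ 17982 → 0 full blocks, remainder 2462.
Within the partial block the first minute is 1800 frames and each further minute 1798, so 1 further minute boundary passed. Total skipped labels = 18 × 0 + 2 × 1 = 2.
Non-drop label index = 2462 + 2 = 2464; at 30 labels/s that is 00:01:22:04, i.e. DF 00:01:22;04.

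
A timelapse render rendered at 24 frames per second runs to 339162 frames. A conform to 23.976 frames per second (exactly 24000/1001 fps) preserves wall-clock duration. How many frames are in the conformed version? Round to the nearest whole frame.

Frames at target rate = 339162 × (24000/1001) / (24) = 339162000/1001 ≈ 338823.177.
Nearest whole frame: 338823.

338823 frames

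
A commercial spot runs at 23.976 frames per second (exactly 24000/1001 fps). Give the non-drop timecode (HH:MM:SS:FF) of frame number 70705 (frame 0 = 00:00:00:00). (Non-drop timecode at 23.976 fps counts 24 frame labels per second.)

00:49:06:01

70705 ÷ 24 = 2946 full seconds, remainder 1 frame.
2946 s = 0 h 49 min 6 s.
Timecode: 00:49:06:01.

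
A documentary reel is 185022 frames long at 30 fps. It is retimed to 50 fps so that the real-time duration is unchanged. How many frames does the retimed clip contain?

Frames at target rate = 185022 × (50) / (30) = 308370.

308370 frames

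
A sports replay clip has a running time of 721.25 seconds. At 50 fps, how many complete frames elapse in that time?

Frames = 721.25 × 50 = 72125/2 ≈ 36062.5000.
Complete frames: 36062.

36062 frames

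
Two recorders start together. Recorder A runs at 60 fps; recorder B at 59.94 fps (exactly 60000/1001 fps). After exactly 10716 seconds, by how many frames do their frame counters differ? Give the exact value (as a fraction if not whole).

642960/1001 frames

A emits 60 × 10716 = 642960 frames; B emits 60000/1001 × 10716 = 642960000/1001.
Difference = 642960/1001 frames (≈ 642.3177); B is behind A.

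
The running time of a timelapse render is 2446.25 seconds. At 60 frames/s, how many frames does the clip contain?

146775 frames

Frames = 2446.25 × 60 = 146775.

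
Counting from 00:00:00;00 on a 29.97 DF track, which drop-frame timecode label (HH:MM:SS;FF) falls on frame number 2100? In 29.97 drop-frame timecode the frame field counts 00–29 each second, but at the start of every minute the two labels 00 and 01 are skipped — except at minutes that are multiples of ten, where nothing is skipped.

Each 10-minute DF block holds 10 × 60 × 30 − 9 × 2 = 17982 frames. 2100 ÷ 17982 → 0 full blocks, remainder 2100.
Within the partial block the first minute is 1800 frames and each further minute 1798, so 1 further minute boundary passed. Total skipped labels = 18 × 0 + 2 × 1 = 2.
Non-drop label index = 2100 + 2 = 2102; at 30 labels/s that is 00:01:10:02, i.e. DF 00:01:10;02.

00:01:10;02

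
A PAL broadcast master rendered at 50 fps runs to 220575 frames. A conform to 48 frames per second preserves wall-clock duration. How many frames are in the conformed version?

211752 frames

Target frames = source frames × (target rate / source rate) = 220575 × (48)/(50) = 220575 × 24/25 = 211752.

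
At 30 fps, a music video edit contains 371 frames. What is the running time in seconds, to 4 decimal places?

12.3667 seconds

Running time = 371 × 1/30 = 371/30 s ≈ 12.3667 s.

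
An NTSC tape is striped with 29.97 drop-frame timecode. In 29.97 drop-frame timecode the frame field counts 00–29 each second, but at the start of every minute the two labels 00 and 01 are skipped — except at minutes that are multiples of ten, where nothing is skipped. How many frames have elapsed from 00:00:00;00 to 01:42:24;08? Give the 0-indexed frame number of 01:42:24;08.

As if non-drop at 30 labels/s: (1 × 3600 + 42 × 60 + 24) × 30 + 8 = 184328.
Minute boundaries passed: 102; those not divisible by 10: 102 − 10 = 92; dropped labels = 2 × 92 = 184.
Actual frame index = 184328 − 184 = 184144.

184144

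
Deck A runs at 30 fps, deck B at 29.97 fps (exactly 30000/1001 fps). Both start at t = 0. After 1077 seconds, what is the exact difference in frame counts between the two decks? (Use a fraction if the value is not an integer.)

A emits 30 × 1077 = 32310 frames; B emits 30000/1001 × 1077 = 32310000/1001.
Difference = 32310/1001 frames (≈ 32.2777); B is behind A.

32310/1001 frames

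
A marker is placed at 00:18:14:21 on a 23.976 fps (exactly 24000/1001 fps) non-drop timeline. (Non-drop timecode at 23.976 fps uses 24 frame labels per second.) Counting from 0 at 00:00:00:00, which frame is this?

frame 26277

Total seconds to the label: (0 × 3600 + 18 × 60 + 14) = 1094.
Frame index = 1094 × 24 + 21 = 26277.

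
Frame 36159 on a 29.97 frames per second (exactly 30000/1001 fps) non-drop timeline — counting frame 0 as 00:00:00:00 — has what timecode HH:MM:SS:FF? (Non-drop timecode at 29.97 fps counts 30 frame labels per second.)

00:20:05:09

36159 ÷ 30 = 1205 full seconds, remainder 9 frames.
1205 s = 0 h 20 min 5 s.
Timecode: 00:20:05:09.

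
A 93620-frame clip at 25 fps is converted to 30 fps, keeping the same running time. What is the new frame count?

Target frames = source frames × (target rate / source rate) = 93620 × (30)/(25) = 93620 × 6/5 = 112344.

112344 frames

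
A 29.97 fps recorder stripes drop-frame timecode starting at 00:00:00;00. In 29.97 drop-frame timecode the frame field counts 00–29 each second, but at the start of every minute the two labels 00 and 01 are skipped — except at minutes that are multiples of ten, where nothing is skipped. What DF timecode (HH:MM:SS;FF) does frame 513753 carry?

04:45:42;07

Ten DF minutes hold 17982 frames, so frame 513753 lies in block 28 (frames 503496–521477) with 10257 frames into that block.
The block's first minute is 1800 frames and the rest 1798 each; 10257 frames reaches minute 5, so 28 × 18 + 5 × 2 = 514 labels have been skipped so far.
Adding those back, label number 513753 + 514 = 514267 at 30 labels/s is 17142 s + 7 f = 4 h 45 min 42 s frame 7, i.e. 04:45:42;07.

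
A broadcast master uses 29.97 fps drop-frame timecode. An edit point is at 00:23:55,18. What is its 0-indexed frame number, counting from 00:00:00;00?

43026

As if non-drop at 30 labels/s: (0 × 3600 + 23 × 60 + 55) × 30 + 18 = 43068.
Minute boundaries passed: 23; those not divisible by 10: 23 − 2 = 21; dropped labels = 2 × 21 = 42.
Actual frame index = 43068 − 42 = 43026.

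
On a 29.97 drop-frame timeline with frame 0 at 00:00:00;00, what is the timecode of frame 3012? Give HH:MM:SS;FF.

00:01:40;14

Ten DF minutes hold 17982 frames, so frame 3012 lies in block 0 (frames 0–17981) with 3012 frames into that block.
The block's first minute is 1800 frames and the rest 1798 each; 3012 frames reaches minute 1, so 0 × 18 + 1 × 2 = 2 labels have been skipped so far.
Adding those back, label number 3012 + 2 = 3014 at 30 labels/s is 100 s + 14 f = 0 h 1 min 40 s frame 14, i.e. 00:01:40;14.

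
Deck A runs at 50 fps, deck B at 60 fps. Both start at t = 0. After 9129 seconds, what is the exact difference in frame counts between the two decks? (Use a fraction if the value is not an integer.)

91290 frames

A emits 50 × 9129 = 456450 frames; B emits 60 × 9129 = 547740.
Difference = 91290 frames; B is ahead of A.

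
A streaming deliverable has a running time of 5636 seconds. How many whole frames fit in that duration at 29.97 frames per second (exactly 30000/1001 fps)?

168911 frames

Frames = 5636 × 30000/1001 = 169080000/1001 ≈ 168911.0889.
Complete frames: 168911.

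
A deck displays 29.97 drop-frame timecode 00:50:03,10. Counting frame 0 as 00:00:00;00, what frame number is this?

90010

As if non-drop at 30 labels/s: (0 × 3600 + 50 × 60 + 3) × 30 + 10 = 90100.
Minute boundaries passed: 50; those not divisible by 10: 50 − 5 = 45; dropped labels = 2 × 45 = 90.
Actual frame index = 90100 − 90 = 90010.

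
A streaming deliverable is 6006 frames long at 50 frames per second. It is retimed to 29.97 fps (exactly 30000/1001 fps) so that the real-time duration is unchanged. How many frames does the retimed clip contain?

Target frames = source frames × (target rate / source rate) = 6006 × (30000/1001)/(50) = 6006 × 600/1001 = 3600.

3600 frames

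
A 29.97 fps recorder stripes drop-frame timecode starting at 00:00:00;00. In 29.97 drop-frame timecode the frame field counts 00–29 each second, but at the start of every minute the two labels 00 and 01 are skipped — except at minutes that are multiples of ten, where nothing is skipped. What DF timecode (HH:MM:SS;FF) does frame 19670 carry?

Ten DF minutes hold 17982 frames, so frame 19670 lies in block 1 (frames 17982–35963) with 1688 frames into that block.
The block's first minute is 1800 frames and the rest 1798 each; 1688 frames reaches minute 0, so 1 × 18 + 0 × 2 = 18 labels have been skipped so far.
Adding those back, label number 19670 + 18 = 19688 at 30 labels/s is 656 s + 8 f = 0 h 10 min 56 s frame 8, i.e. 00:10:56;08.

00:10:56;08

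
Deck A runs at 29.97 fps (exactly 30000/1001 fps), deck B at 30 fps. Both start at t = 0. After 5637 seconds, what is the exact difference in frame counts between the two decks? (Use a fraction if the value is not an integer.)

169110/1001 frames

A emits 30000/1001 × 5637 = 169110000/1001 frames; B emits 30 × 5637 = 169110.
Difference = 169110/1001 frames (≈ 168.9411); B is ahead of A.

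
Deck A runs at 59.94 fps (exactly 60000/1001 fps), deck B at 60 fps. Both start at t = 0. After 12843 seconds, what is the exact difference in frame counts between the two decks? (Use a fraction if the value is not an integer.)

A emits 60000/1001 × 12843 = 770580000/1001 frames; B emits 60 × 12843 = 770580.
Difference = 770580/1001 frames (≈ 769.8102); B is ahead of A.

770580/1001 frames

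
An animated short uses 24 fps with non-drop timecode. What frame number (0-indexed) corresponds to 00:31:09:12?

frame 44868

Total seconds to the label: (0 × 3600 + 31 × 60 + 9) = 1869.
Frame index = 1869 × 24 + 12 = 44868.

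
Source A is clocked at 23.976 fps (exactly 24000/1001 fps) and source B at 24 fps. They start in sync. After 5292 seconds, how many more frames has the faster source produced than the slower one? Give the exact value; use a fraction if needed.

A emits 24000/1001 × 5292 = 18144000/143 frames; B emits 24 × 5292 = 127008.
Difference = 18144/143 frames (≈ 126.8811); B is ahead of A.

18144/143 frames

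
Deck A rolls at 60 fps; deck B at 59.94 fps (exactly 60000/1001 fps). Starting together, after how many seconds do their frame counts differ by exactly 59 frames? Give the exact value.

The gap grows by |60000/1001 − 60| = 60/1001 frames per second.
Time for a 59-frame gap: 59 ÷ (60/1001) = 59059/60 s.

59059/60 seconds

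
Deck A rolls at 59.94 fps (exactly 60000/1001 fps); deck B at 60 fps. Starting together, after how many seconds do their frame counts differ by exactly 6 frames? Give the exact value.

The gap grows by |60 − 60000/1001| = 60/1001 frames per second.
Time for a 6-frame gap: 6 ÷ (60/1001) = 100.1 s.

100.1 seconds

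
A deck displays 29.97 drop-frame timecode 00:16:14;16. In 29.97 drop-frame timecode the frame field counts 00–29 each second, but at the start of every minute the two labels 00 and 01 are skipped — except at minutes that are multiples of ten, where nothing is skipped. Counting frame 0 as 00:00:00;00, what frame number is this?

29206

As if non-drop at 30 labels/s: (0 × 3600 + 16 × 60 + 14) × 30 + 16 = 29236.
Minute boundaries passed: 16; those not divisible by 10: 16 − 1 = 15; dropped labels = 2 × 15 = 30.
Actual frame index = 29236 − 30 = 29206.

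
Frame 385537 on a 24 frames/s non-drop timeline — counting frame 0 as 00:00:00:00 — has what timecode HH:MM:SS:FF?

385537 ÷ 24 = 16064 full seconds, remainder 1 frame.
16064 s = 4 h 27 min 44 s.
Timecode: 04:27:44:01.

04:27:44:01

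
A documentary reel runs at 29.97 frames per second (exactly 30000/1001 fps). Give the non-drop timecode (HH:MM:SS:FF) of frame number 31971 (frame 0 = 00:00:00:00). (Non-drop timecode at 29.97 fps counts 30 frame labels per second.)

31971 ÷ 30 = 1065 full seconds, remainder 21 frames.
1065 s = 0 h 17 min 45 s.
Timecode: 00:17:45:21.

00:17:45:21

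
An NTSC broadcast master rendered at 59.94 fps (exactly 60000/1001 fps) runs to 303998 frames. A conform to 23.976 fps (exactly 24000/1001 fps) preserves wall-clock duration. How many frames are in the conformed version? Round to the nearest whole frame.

Frames at target rate = 303998 × (24000/1001) / (60000/1001) = 607996/5 ≈ 121599.200.
Nearest whole frame: 121599.

121599 frames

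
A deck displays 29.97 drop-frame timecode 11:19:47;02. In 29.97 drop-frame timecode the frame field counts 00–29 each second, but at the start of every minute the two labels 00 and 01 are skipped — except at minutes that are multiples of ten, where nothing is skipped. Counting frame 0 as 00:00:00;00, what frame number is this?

As if non-drop at 30 labels/s: (11 × 3600 + 19 × 60 + 47) × 30 + 2 = 1223612.
Minute boundaries passed: 679; those not divisible by 10: 679 − 67 = 612; dropped labels = 2 × 612 = 1224.
Actual frame index = 1223612 − 1224 = 1222388.

1222388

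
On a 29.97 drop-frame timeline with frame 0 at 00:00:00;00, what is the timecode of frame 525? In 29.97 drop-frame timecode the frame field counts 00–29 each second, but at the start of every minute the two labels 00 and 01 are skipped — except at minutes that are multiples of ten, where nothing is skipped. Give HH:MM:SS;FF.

00:00:17;15

Each 10-minute DF block holds 10 × 60 × 30 − 9 × 2 = 17982 frames. 525 ÷ 17982 → 0 full blocks, remainder 525.
Within the partial block the first minute is 1800 frames and each further minute 1798, so 0 further minute boundaries passed. Total skipped labels = 18 × 0 + 2 × 0 = 0.
Non-drop label index = 525 + 0 = 525; at 30 labels/s that is 00:00:17:15, i.e. DF 00:00:17;15.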